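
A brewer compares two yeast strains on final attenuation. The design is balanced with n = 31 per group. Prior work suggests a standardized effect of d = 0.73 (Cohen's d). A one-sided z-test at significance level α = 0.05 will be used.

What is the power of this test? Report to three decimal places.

Power ≈ 0.890

Noncentrality parameter: δ = d·√(n/2) = 0.73 × √(31/2) = 2.8740
Critical value for a one-sided test at α = 0.05: z_α = 1.645.
Power = P(Z > 1.645 − δ) = Φ(1.229) = 0.8905.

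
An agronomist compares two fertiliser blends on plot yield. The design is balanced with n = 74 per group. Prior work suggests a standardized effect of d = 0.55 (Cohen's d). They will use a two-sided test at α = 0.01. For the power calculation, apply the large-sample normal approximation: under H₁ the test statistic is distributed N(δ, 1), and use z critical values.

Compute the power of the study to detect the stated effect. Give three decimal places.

Noncentrality parameter: δ = d·√(n/2) = 0.55 × √(74/2) = 3.3455
Critical value for a two-sided test at α = 0.01: z_{α/2} = 2.576.
Power = Φ(δ − 2.576) + Φ(−δ − 2.576) = Φ(0.770) + Φ(-5.921) = 0.7793 + 0.0000 = 0.7793.

Power ≈ 0.779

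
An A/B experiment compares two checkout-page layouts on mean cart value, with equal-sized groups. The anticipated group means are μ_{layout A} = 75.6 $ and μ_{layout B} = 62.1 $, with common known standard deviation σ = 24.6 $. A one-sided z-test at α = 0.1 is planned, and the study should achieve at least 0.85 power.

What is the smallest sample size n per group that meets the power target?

Standardized effect: d = |μ_{layout A} − μ_{layout B}| / σ = |75.6 − 62.1| / 24.6 = 0.5488
Set Φ(δ − 1.282) = 0.85; then δ − 1.282 = Φ⁻¹(0.85) = 1.036, giving δ = 2.318.
δ = d·√(n/2) ⇒ n = 2(δ/d)² = 2 × (2.318 / 0.5488)² = 35.68.
Round up to the next whole unit.

n = 36 per group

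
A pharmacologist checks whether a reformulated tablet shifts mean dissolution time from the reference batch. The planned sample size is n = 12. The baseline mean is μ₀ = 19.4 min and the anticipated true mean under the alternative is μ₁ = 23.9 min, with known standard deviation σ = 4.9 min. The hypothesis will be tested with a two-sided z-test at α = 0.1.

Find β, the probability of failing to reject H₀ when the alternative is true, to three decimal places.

Standardized effect: d = |μ₁ − μ₀| / σ = |23.9 − 19.4| / 4.9 = 0.9184
Noncentrality parameter: δ = d·√n = 0.9184 × √12 = 3.1813
Two-sided α = 0.1 → critical value z_{0.05} = 1.645.
Power = Φ(δ − 1.645) + Φ(−δ − 1.645) = Φ(1.536) + Φ(-4.826) = 0.9378 + 0.0000 = 0.9378.
Type II error: β = 1 − power = 1 − 0.9378 = 0.0622.

β ≈ 0.062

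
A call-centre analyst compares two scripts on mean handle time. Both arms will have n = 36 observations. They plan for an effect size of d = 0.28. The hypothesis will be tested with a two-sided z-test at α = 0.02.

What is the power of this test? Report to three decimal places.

Power ≈ 0.128

Noncentrality parameter: δ = d·√(n/2) = 0.28 × √(36/2) = 1.1879
Critical value for a two-sided test at α = 0.02: z_{α/2} = 2.326.
Power = Φ(δ − 2.326) + Φ(−δ − 2.326) = Φ(-1.138) + Φ(-3.514) = 0.1275 + 0.0002 = 0.1277.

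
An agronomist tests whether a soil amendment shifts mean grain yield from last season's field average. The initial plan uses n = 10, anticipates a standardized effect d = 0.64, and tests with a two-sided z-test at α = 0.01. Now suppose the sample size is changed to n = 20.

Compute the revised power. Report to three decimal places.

Power ≈ 0.613

With n = 20: δ = d·√n = 0.64 × √20 = 2.8622. Critical value z_{0.005} = 2.576.
Revised power = Φ(δ − 2.576) + Φ(−δ − 2.576) = Φ(0.286) + Φ(-5.438) = 0.6127 + 0.0000 = 0.6127.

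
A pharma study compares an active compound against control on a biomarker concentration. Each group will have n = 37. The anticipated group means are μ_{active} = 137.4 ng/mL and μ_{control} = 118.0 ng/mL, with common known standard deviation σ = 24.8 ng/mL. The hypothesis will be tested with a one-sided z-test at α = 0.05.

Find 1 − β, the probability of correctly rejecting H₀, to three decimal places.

Power ≈ 0.957

Standardized effect: d = |μ_{active} − μ_{control}| / σ = |137.4 − 118.0| / 24.8 = 0.7823
Noncentrality parameter: λ = d·√(n/2) = 0.7823 × √(37/2) = 3.3646
One-sided α = 0.05 → critical value z_{0.05} = 1.645.
Power = Φ(λ − 1.645) = Φ(1.720) = 0.9573.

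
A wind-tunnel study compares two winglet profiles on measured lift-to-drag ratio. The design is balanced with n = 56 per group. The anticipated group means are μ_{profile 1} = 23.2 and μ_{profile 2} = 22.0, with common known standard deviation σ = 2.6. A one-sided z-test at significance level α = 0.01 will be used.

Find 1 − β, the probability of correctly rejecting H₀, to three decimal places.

Standardized effect: d = |μ_{profile 1} − μ_{profile 2}| / σ = |23.2 − 22.0| / 2.6 = 0.4615
Noncentrality parameter: δ = d·√(n/2) = 0.4615 × √(56/2) = 2.4422
Critical value for a one-sided test at α = 0.01: z_α = 2.326.
Power = P(Z > 2.326 − δ) = Φ(0.116) = 0.5461.

Power ≈ 0.546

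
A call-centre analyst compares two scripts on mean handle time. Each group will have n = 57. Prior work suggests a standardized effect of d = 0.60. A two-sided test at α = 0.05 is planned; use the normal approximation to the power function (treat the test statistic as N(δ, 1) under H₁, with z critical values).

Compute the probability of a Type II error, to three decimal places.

Noncentrality parameter: δ = d·√(n/2) = 0.60 × √(57/2) = 3.2031
Two-sided α = 0.05 → critical value z_{0.025} = 1.960.
Power = Φ(δ − 1.960) + Φ(−δ − 1.960) = Φ(1.243) + Φ(-5.163) = 0.8931 + 0.0000 = 0.8931.
Type II error: β = 1 − power = 1 − 0.8931 = 0.1069.

β ≈ 0.107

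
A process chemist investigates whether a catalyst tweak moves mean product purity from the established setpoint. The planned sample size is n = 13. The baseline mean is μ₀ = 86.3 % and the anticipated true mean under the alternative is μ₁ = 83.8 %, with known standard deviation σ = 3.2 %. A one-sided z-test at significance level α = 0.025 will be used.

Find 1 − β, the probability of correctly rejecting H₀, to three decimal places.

Standardized effect: d = |μ₁ − μ₀| / σ = |83.8 − 86.3| / 3.2 = 0.7812
Noncentrality parameter: δ = d·√n = 0.7812 × √13 = 2.8168
One-sided α = 0.025 → critical value z_{0.025} = 1.960.
Power = Φ(δ − 1.960) = Φ(0.857) = 0.8042.

Power ≈ 0.804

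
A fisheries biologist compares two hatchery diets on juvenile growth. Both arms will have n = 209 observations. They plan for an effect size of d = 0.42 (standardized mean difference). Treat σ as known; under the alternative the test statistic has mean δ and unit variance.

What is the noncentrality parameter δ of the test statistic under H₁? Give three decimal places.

The noncentrality parameter scales effect size by the design's sample-size factor: δ = d·√(n/2) = 0.42 × √(209/2) = 4.2935

δ ≈ 4.293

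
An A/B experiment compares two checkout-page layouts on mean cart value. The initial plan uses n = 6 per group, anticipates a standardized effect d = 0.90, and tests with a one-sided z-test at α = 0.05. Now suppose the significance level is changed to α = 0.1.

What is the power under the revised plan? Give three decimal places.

Power ≈ 0.609

δ = d·√(n/2) = 0.90 × √(6/2) = 1.5588 (unchanged). New critical value: z_{0.1} = 1.282.
Revised power = P(Z > 1.282 − δ) = Φ(0.277) = 0.6092.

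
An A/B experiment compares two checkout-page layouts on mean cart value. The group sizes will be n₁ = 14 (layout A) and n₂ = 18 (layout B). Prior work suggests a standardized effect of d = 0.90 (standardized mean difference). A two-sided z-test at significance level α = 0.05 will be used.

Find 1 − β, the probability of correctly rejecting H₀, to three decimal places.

Noncentrality parameter: δ = d / √(1/n₁ + 1/n₂) = 0.90 / √(1/14 + 1/18) = 2.5256
Two-sided α = 0.05 → critical value z_{0.025} = 1.960.
Power = Φ(δ − 1.960) + Φ(−δ − 1.960) = Φ(0.566) + Φ(-4.486) = 0.7142 + 0.0000 = 0.7142.

Power ≈ 0.714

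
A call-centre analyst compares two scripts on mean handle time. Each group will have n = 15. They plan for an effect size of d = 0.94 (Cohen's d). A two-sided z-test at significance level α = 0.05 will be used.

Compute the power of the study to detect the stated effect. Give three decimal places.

Noncentrality parameter: δ = d·√(n/2) = 0.94 × √(15/2) = 2.5743
Critical value for a two-sided test at α = 0.05: z_{α/2} = 1.960.
Power = Φ(δ − 1.960) + Φ(−δ − 1.960) = Φ(0.614) + Φ(-4.534) = 0.7305 + 0.0000 = 0.7305.

Power ≈ 0.731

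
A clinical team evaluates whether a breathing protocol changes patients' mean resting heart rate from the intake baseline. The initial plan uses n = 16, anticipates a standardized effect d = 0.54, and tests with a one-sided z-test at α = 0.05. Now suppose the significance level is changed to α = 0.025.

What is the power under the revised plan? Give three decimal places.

Power ≈ 0.579

δ = d·√n = 0.54 × √16 = 2.1600 (unchanged). New critical value: z_{0.025} = 1.960.
Revised power = P(Z > 1.960 − δ) = Φ(0.200) = 0.5793.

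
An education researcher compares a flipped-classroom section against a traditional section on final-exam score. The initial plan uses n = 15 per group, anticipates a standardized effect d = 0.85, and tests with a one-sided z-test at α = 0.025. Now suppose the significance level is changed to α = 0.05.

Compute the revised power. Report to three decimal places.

δ = d·√(n/2) = 0.85 × √(15/2) = 2.3278 (unchanged). New critical value: z_{0.05} = 1.645.
Revised power = Φ(δ − 1.645) = Φ(0.683) = 0.7527.

Power ≈ 0.753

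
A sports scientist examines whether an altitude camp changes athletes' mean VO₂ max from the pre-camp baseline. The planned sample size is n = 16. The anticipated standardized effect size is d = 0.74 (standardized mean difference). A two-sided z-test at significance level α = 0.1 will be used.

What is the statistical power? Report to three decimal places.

Power ≈ 0.906

Noncentrality parameter: δ = d·√n = 0.74 × √16 = 2.9600
Critical value for a two-sided test at α = 0.1: z_{α/2} = 1.645.
Power = Φ(δ − 1.645) + Φ(−δ − 1.645) = Φ(1.315) + Φ(-4.605) = 0.9058 + 0.0000 = 0.9058.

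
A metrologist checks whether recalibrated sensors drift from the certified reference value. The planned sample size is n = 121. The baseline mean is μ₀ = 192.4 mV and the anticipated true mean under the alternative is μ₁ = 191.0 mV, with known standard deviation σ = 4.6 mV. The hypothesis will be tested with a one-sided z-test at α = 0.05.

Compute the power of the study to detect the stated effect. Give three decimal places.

Power ≈ 0.956

Standardized effect: d = |μ₁ − μ₀| / σ = |191.0 − 192.4| / 4.6 = 0.3043
Noncentrality parameter: λ = d·√n = 0.3043 × √121 = 3.3478
Critical value for a one-sided test at α = 0.05: z_α = 1.645.
Power = Φ(λ − 1.645) = Φ(1.703) = 0.9557.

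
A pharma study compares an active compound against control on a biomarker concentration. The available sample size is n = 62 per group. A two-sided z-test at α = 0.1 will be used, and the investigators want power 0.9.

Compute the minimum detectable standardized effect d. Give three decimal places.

d ≈ 0.526

Required noncentrality: δ = z_{0.05} + z_{0.10} = 1.645 + 1.282 = 2.926.
(Lower-tail contribution to power is negligible for δ > 0.)
δ = d·√(n/2) ⇒ d = δ/√(n/2) = 2.926/√(62/2) = 0.5256.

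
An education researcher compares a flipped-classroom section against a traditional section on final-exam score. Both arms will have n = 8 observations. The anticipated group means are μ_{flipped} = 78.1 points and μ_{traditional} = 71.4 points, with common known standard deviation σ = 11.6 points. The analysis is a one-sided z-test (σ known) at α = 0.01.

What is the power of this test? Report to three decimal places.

Standardized effect: d = |μ_{flipped} − μ_{traditional}| / σ = |78.1 − 71.4| / 11.6 = 0.5776
Noncentrality parameter: δ = d·√(n/2) = 0.5776 × √(8/2) = 1.1552
Critical value for a one-sided test at α = 0.01: z_α = 2.326.
Power = P(Z > 2.326 − δ) = Φ(-1.171) = 0.1208.

Power ≈ 0.121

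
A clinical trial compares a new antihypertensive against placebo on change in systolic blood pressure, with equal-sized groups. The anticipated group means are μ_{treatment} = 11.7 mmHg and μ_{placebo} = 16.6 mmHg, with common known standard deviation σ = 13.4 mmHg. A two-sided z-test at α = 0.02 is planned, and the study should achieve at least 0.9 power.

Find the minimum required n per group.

n = 195 per group

Standardized effect: d = |μ_{treatment} − μ_{placebo}| / σ = |11.7 − 16.6| / 13.4 = 0.3657
For power 0.9 need Φ(δ − z_{0.01}) = 0.9, so δ = z_{0.01} + z_{0.10} = 2.326 + 1.282 = 3.608.
(For δ > 0 the lower-tail rejection region contributes negligibly to power, so the one-term inversion is standard.)
δ = d·√(n/2) ⇒ n = 2(δ/d)² = 2 × (3.608 / 0.3657)² = 194.70.
Rounding up, n = 195 per group.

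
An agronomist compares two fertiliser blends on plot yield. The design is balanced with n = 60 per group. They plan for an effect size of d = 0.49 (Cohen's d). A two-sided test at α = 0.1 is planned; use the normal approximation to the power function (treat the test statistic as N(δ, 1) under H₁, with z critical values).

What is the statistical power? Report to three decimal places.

Power ≈ 0.851

Noncentrality parameter: δ = d·√(n/2) = 0.49 × √(60/2) = 2.6838
Critical value for a two-sided test at α = 0.1: z_{α/2} = 1.645.
Power = Φ(δ − 1.645) + Φ(−δ − 1.645) = Φ(1.039) + Φ(-4.329) = 0.8506 + 0.0000 = 0.8506.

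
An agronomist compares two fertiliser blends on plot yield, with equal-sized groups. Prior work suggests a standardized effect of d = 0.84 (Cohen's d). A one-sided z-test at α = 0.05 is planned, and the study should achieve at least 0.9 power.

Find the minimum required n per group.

n = 25 per group

For power 0.9 need Φ(δ − z_{0.05}) = 0.9, so δ = z_{0.05} + z_{0.10} = 1.645 + 1.282 = 2.926.
δ = d·√(n/2) ⇒ n = 2(δ/d)² = 2 × (2.926 / 0.84)² = 24.27.
Round up to the next whole unit.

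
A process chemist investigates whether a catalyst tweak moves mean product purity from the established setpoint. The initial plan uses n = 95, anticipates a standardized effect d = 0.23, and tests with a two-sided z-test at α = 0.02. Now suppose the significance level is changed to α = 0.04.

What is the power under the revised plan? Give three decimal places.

Power ≈ 0.575

δ = d·√n = 0.23 × √95 = 2.2418 (unchanged). New critical value: z_{0.02} = 2.054.
Revised power = Φ(δ − 2.054) + Φ(−δ − 2.054) = Φ(0.188) + Φ(-4.296) = 0.5746 + 0.0000 = 0.5746.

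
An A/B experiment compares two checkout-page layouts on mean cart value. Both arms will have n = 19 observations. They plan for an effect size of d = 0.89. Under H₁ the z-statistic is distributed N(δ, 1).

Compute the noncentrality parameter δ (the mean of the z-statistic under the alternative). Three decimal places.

δ = d·√(n/2) = 0.89 × √(19/2) = 2.7432

δ ≈ 2.743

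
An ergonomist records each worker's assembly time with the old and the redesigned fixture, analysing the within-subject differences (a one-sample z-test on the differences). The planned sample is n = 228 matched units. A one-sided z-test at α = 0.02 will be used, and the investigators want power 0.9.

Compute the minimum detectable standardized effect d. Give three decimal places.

Required noncentrality: δ = z_{0.02} + z_{0.10} = 2.054 + 1.282 = 3.335.
δ = d·√n ⇒ d = δ/√n = 3.335/√228 = 0.2209.

d ≈ 0.221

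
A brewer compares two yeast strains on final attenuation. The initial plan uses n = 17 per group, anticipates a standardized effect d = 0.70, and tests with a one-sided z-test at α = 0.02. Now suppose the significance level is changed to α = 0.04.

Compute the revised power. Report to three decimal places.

δ = d·√(n/2) = 0.70 × √(17/2) = 2.0408 (unchanged). New critical value: z_{0.04} = 1.751.
Revised power = Φ(δ − 1.751) = Φ(0.290) = 0.6141.

Power ≈ 0.614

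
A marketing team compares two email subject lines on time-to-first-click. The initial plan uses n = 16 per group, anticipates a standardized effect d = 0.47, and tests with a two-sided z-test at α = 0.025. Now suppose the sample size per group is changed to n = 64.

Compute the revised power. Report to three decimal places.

With n = 64 per group: δ = d·√(n/2) = 0.47 × √(64/2) = 2.6587. Critical value z_{0.0125} = 2.241.
Revised power = Φ(δ − 2.241) + Φ(−δ − 2.241) = Φ(0.417) + Φ(-4.900) = 0.6618 + 0.0000 = 0.6618.

Power ≈ 0.662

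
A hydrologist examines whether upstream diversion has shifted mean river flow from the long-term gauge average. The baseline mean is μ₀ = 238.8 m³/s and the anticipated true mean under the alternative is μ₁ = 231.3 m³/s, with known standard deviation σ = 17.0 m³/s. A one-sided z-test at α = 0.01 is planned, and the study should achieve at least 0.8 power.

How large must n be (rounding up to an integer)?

Standardized effect: d = |μ₁ − μ₀| / σ = |231.3 − 238.8| / 17.0 = 0.4412
Set Φ(δ − 2.326) = 0.8; then δ − 2.326 = Φ⁻¹(0.8) = 0.842, giving δ = 3.168.
δ = d·√n ⇒ n = (δ/d)² = (3.168 / 0.4412)² = 51.56.
Round up to the next whole unit.

n = 52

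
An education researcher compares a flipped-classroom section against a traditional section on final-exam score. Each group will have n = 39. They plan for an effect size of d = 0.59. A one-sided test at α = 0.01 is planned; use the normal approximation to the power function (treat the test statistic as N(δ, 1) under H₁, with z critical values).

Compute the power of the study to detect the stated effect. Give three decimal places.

Power ≈ 0.610

Noncentrality parameter: δ = d·√(n/2) = 0.59 × √(39/2) = 2.6054
Critical value for a one-sided test at α = 0.01: z_α = 2.326.
Power = Φ(δ − 2.326) = Φ(0.279) = 0.6099.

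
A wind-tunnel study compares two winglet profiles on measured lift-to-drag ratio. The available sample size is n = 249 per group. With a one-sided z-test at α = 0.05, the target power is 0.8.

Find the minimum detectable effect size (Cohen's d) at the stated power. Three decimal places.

d ≈ 0.223

Need Φ(δ − 1.645) = 0.8, so δ = 1.645 + 0.842 = 2.486.
δ = d·√(n/2) ⇒ d = δ/√(n/2) = 2.486/√(249/2) = 0.2228.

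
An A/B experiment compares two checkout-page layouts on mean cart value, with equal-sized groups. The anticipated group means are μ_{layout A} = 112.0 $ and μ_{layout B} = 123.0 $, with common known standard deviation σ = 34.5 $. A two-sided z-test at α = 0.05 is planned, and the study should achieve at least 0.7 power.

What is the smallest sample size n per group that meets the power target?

Standardized effect: d = |μ_{layout A} − μ_{layout B}| / σ = |112.0 − 123.0| / 34.5 = 0.3188
Set Φ(δ − 1.960) = 0.7; then δ − 1.960 = Φ⁻¹(0.7) = 0.524, giving δ = 2.484.
(Ignoring the negligible lower-tail rejection probability gives the usual closed-form inversion.)
δ = d·√(n/2) ⇒ n = 2(δ/d)² = 2 × (2.484 / 0.3188)² = 121.43.
Rounding up, n = 122 per group.

n = 122 per group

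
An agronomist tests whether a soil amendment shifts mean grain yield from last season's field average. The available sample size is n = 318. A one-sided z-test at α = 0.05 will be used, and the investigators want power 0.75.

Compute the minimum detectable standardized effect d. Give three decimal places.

Required noncentrality: δ = z_{0.05} + z_{0.25} = 1.645 + 0.674 = 2.319.
δ = d·√n ⇒ d = δ/√n = 2.319/√318 = 0.1301.

d ≈ 0.130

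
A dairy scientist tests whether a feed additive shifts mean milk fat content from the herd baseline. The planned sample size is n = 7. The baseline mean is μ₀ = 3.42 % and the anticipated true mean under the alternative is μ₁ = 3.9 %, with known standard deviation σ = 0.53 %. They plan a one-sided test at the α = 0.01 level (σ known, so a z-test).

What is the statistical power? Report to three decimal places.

Standardized effect: d = |μ₁ − μ₀| / σ = |3.9 − 3.42| / 0.53 = 0.9057
Noncentrality parameter: δ = d·√n = 0.9057 × √7 = 2.3962
One-sided α = 0.01 → critical value z_{0.01} = 2.326.
Power = Φ(δ − 2.326) = Φ(0.070) = 0.5278.

Power ≈ 0.528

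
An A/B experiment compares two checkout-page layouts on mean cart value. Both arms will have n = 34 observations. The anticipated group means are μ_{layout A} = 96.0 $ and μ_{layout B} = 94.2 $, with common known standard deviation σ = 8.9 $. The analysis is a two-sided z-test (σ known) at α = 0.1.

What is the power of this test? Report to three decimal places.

Power ≈ 0.215

Standardized effect: d = |μ_{layout A} − μ_{layout B}| / σ = |96.0 − 94.2| / 8.9 = 0.2022
Noncentrality parameter: δ = d·√(n/2) = 0.2022 × √(34/2) = 0.8339
Two-sided α = 0.1 → critical value z_{0.05} = 1.645.
Power = Φ(δ − 1.645) + Φ(−δ − 1.645) = Φ(-0.811) + Φ(-2.479) = 0.2087 + 0.0066 = 0.2153.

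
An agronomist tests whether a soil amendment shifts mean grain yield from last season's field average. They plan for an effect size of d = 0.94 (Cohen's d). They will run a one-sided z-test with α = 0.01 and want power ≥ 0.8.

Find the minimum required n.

For power 0.8 need Φ(δ − z_{0.01}) = 0.8, so δ = z_{0.01} + z_{0.20} = 2.326 + 0.842 = 3.168.
δ = d·√n ⇒ n = (δ/d)² = (3.168 / 0.94)² = 11.36.
Rounding up, n = 12.

n = 12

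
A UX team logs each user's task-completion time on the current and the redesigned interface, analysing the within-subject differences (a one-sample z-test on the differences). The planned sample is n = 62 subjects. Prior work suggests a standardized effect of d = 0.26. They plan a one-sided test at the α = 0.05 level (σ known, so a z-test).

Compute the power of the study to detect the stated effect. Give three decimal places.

Noncentrality parameter: δ = d·√n = 0.26 × √62 = 2.0472
One-sided α = 0.05 → critical value z_{0.05} = 1.645.
Power = P(Z > 1.645 − δ) = Φ(0.402) = 0.6563.

Power ≈ 0.656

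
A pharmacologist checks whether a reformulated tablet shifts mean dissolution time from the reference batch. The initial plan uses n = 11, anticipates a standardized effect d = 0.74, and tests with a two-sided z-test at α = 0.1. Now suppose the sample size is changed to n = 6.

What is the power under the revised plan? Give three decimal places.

Power ≈ 0.567

With n = 6: δ = d·√n = 0.74 × √6 = 1.8126. Critical value z_{0.05} = 1.645.
Revised power = Φ(δ − 1.645) + Φ(−δ − 1.645) = Φ(0.168) + Φ(-3.457) = 0.5666 + 0.0003 = 0.5669.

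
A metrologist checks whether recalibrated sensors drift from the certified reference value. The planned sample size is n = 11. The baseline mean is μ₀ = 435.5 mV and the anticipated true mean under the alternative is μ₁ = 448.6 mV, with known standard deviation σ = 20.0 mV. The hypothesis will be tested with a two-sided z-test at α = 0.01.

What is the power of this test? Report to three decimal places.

Power ≈ 0.343

Standardized effect: d = |μ₁ − μ₀| / σ = |448.6 − 435.5| / 20.0 = 0.6550
Noncentrality parameter: δ = d·√n = 0.6550 × √11 = 2.1724
Critical value for a two-sided test at α = 0.01: z_{α/2} = 2.576.
Power = Φ(δ − 2.576) + Φ(−δ − 2.576) = Φ(-0.403) + Φ(-4.748) = 0.3433 + 0.0000 = 0.3433.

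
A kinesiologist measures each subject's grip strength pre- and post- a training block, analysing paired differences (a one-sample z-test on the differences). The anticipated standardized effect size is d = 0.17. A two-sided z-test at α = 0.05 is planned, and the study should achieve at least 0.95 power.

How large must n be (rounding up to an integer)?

Set Φ(δ − 1.960) = 0.95; then δ − 1.960 = Φ⁻¹(0.95) = 1.645, giving δ = 3.605.
(Ignoring the negligible lower-tail rejection probability gives the usual closed-form inversion.)
δ = d·√n ⇒ n = (δ/d)² = (3.605 / 0.17)² = 449.64.
Rounding up, n = 450.

n = 450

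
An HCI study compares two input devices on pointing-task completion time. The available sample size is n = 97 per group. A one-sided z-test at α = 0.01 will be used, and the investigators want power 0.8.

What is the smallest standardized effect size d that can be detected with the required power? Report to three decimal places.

Required noncentrality: δ = z_{0.01} + z_{0.20} = 2.326 + 0.842 = 3.168.
δ = d·√(n/2) ⇒ d = δ/√(n/2) = 3.168/√(97/2) = 0.4549.

d ≈ 0.455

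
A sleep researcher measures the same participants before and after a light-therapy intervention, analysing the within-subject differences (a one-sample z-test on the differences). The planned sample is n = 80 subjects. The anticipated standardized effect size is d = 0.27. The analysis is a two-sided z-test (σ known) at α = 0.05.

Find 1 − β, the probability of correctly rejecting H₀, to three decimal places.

Noncentrality parameter: δ = d·√n = 0.27 × √80 = 2.4150
Critical value for a two-sided test at α = 0.05: z_{α/2} = 1.960.
Power = Φ(δ − 1.960) + Φ(−δ − 1.960) = Φ(0.455) + Φ(-4.375) = 0.6754 + 0.0000 = 0.6754.

Power ≈ 0.675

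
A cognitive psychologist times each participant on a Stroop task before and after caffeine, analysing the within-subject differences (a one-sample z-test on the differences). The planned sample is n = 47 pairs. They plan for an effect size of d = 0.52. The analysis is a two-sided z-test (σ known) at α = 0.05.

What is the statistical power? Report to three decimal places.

Power ≈ 0.946

Noncentrality parameter: δ = d·√n = 0.52 × √47 = 3.5649
Two-sided α = 0.05 → critical value z_{0.025} = 1.960.
Power = Φ(δ − 1.960) + Φ(−δ − 1.960) = Φ(1.605) + Φ(-5.525) = 0.9458 + 0.0000 = 0.9458.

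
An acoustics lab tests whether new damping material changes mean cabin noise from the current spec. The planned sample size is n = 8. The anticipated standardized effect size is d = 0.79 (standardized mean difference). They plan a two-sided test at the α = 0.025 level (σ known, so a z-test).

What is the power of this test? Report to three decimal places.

Noncentrality parameter: δ = d·√n = 0.79 × √8 = 2.2345
Critical value for a two-sided test at α = 0.025: z_{α/2} = 2.241.
Power = Φ(δ − 2.241) + Φ(−δ − 2.241) = Φ(-0.007) + Φ(-4.476) = 0.4972 + 0.0000 = 0.4972.

Power ≈ 0.497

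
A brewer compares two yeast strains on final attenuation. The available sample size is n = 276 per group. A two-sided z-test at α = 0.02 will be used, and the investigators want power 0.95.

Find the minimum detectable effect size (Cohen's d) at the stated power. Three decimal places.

d ≈ 0.338

Required noncentrality: δ = z_{0.01} + z_{0.05} = 2.326 + 1.645 = 3.971.
(Lower-tail contribution to power is negligible for δ > 0.)
δ = d·√(n/2) ⇒ d = δ/√(n/2) = 3.971/√(276/2) = 0.3381.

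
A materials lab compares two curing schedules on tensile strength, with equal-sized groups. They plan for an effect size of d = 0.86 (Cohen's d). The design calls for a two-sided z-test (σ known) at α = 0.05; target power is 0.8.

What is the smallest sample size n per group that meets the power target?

For power 0.8 need Φ(δ − z_{0.025}) = 0.8, so δ = z_{0.025} + z_{0.20} = 1.960 + 0.842 = 2.802.
(For δ > 0 the lower-tail rejection region contributes negligibly to power, so the one-term inversion is standard.)
δ = d·√(n/2) ⇒ n = 2(δ/d)² = 2 × (2.802 / 0.86)² = 21.22.
Round up to the next whole unit.

n = 22 per group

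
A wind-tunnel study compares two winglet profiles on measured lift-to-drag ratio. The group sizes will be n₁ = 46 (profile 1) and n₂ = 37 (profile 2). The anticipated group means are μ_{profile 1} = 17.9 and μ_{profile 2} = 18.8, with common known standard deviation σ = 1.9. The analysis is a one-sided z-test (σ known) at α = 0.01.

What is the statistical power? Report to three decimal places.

Power ≈ 0.428

Standardized effect: d = |μ_{profile 1} − μ_{profile 2}| / σ = |17.9 − 18.8| / 1.9 = 0.4737
Noncentrality parameter: δ = d / √(1/n₁ + 1/n₂) = 0.4737 / √(1/46 + 1/37) = 2.1450
One-sided α = 0.01 → critical value z_{0.01} = 2.326.
Power = P(Z > 2.326 − δ) = Φ(-0.181) = 0.4281.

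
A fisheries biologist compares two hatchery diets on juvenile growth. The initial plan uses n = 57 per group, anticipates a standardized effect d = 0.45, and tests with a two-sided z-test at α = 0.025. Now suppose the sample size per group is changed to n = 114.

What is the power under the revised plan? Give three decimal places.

Power ≈ 0.876

With n = 114 per group: δ = d·√(n/2) = 0.45 × √(114/2) = 3.3974. Critical value z_{0.0125} = 2.241.
Revised power = Φ(δ − 2.241) + Φ(−δ − 2.241) = Φ(1.156) + Φ(-5.639) = 0.8762 + 0.0000 = 0.8762.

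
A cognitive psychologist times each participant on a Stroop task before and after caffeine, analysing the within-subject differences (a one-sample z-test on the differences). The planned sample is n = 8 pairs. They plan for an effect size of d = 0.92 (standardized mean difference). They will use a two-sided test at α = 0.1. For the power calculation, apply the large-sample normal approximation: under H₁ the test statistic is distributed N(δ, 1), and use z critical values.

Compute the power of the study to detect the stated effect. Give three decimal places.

Noncentrality parameter: δ = d·√n = 0.92 × √8 = 2.6022
Critical value for a two-sided test at α = 0.1: z_{α/2} = 1.645.
Power = Φ(δ − 1.645) + Φ(−δ − 1.645) = Φ(0.957) + Φ(-4.247) = 0.8308 + 0.0000 = 0.8308.

Power ≈ 0.831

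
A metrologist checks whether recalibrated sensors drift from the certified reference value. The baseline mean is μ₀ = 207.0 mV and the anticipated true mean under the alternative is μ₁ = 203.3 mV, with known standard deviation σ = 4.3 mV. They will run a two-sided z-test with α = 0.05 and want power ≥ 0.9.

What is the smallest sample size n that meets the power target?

Standardized effect: d = |μ₁ − μ₀| / σ = |203.3 − 207.0| / 4.3 = 0.8605
Set Φ(δ − 1.960) = 0.9; then δ − 1.960 = Φ⁻¹(0.9) = 1.282, giving δ = 3.242.
(For δ > 0 the lower-tail rejection region contributes negligibly to power, so the one-term inversion is standard.)
δ = d·√n ⇒ n = (δ/d)² = (3.242 / 0.8605)² = 14.19.
Rounding up, n = 15.

n = 15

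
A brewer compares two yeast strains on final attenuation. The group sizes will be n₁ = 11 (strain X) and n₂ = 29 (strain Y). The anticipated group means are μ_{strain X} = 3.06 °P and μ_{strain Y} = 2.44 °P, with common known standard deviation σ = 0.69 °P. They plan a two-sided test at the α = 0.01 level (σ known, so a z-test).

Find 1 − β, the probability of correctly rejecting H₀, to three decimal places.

Standardized effect: d = |μ_{strain X} − μ_{strain Y}| / σ = |3.06 − 2.44| / 0.69 = 0.8986
Noncentrality parameter: δ = d / √(1/n₁ + 1/n₂) = 0.8986 / √(1/11 + 1/29) = 2.5375
Two-sided α = 0.01 → critical value z_{0.005} = 2.576.
Power = Φ(δ − 2.576) + Φ(−δ − 2.576) = Φ(-0.038) + Φ(-5.113) = 0.4847 + 0.0000 = 0.4847.

Power ≈ 0.485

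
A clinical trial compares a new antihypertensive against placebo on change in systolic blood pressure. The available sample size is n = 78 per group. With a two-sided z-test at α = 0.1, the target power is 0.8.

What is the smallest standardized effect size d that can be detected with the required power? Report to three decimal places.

Need Φ(δ − 1.645) = 0.8, so δ = 1.645 + 0.842 = 2.486.
(The second rejection-region term Φ(−δ − z_{α/2}) is negligible and dropped.)
δ = d·√(n/2) ⇒ d = δ/√(n/2) = 2.486/√(78/2) = 0.3982.

d ≈ 0.398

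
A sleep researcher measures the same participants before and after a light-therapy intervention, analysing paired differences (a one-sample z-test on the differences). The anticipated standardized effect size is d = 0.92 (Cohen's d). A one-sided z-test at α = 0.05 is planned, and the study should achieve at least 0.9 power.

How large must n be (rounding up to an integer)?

n = 11

Set Φ(δ − 1.645) = 0.9; then δ − 1.645 = Φ⁻¹(0.9) = 1.282, giving δ = 2.926.
δ = d·√n ⇒ n = (δ/d)² = (2.926 / 0.92)² = 10.12.
Rounding up, n = 11.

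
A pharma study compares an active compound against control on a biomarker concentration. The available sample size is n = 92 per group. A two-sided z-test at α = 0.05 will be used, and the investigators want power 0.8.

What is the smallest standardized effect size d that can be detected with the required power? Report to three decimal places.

Required noncentrality: δ = z_{0.025} + z_{0.20} = 1.960 + 0.842 = 2.802.
(Lower-tail contribution to power is negligible for δ > 0.)
δ = d·√(n/2) ⇒ d = δ/√(n/2) = 2.802/√(92/2) = 0.4131.

d ≈ 0.413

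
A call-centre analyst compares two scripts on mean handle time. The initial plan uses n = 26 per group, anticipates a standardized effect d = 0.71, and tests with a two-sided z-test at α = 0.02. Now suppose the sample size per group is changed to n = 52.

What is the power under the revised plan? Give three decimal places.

Power ≈ 0.902

With n = 52 per group: δ = d·√(n/2) = 0.71 × √(52/2) = 3.6203. Critical value z_{0.01} = 2.326.
Revised power = Φ(δ − 2.326) + Φ(−δ − 2.326) = Φ(1.294) + Φ(-5.947) = 0.9022 + 0.0000 = 0.9022.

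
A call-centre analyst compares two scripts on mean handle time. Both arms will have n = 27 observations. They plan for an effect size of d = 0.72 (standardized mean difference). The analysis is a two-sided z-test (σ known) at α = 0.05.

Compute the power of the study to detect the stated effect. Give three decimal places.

Noncentrality parameter: δ = d·√(n/2) = 0.72 × √(27/2) = 2.6454
Critical value for a two-sided test at α = 0.05: z_{α/2} = 1.960.
Power = Φ(δ − 1.960) + Φ(−δ − 1.960) = Φ(0.685) + Φ(-4.605) = 0.7535 + 0.0000 = 0.7535.

Power ≈ 0.753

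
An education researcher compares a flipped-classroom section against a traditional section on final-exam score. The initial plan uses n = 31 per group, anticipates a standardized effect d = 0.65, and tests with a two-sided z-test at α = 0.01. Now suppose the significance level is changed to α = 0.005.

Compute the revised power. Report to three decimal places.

δ = d·√(n/2) = 0.65 × √(31/2) = 2.5591 (unchanged). New critical value: z_{0.0025} = 2.807.
Revised power = Φ(δ − 2.807) + Φ(−δ − 2.807) = Φ(-0.248) + Φ(-5.366) = 0.4021 + 0.0000 = 0.4021.

Power ≈ 0.402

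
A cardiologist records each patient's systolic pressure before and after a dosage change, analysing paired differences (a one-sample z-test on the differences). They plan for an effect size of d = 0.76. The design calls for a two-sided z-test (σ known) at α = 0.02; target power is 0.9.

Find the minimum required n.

n = 23

For power 0.9 need Φ(δ − z_{0.01}) = 0.9, so δ = z_{0.01} + z_{0.10} = 2.326 + 1.282 = 3.608.
(The Φ(−δ − z_{α/2}) term is vanishingly small for δ > 0 and is dropped in the standard sample-size formula.)
δ = d·√n ⇒ n = (δ/d)² = (3.608 / 0.76)² = 22.54.
Rounding up, n = 23.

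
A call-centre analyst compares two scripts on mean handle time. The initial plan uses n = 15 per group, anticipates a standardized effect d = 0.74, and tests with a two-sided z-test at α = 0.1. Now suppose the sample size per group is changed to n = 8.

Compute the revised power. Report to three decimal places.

Power ≈ 0.435

With n = 8 per group: δ = d·√(n/2) = 0.74 × √(8/2) = 1.4800. Critical value z_{0.05} = 1.645.
Revised power = Φ(δ − 1.645) + Φ(−δ − 1.645) = Φ(-0.165) + Φ(-3.125) = 0.4345 + 0.0009 = 0.4354.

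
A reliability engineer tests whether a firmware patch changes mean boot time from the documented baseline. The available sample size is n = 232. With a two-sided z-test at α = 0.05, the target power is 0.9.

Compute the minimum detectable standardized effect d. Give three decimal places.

d ≈ 0.213

Need Φ(δ − 1.960) = 0.9, so δ = 1.960 + 1.282 = 3.242.
(Lower-tail contribution to power is negligible for δ > 0.)
δ = d·√n ⇒ d = δ/√n = 3.242/√232 = 0.2128.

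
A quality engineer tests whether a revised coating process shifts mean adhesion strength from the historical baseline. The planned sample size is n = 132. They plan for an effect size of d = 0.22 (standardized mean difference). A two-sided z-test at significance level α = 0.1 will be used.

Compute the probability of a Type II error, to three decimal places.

Noncentrality parameter: δ = d·√n = 0.22 × √132 = 2.5276
Two-sided α = 0.1 → critical value z_{0.05} = 1.645.
Power = Φ(δ − 1.645) + Φ(−δ − 1.645) = Φ(0.883) + Φ(-4.172) = 0.8113 + 0.0000 = 0.8113.
Type II error: β = 1 − power = 1 − 0.8113 = 0.1887.

β ≈ 0.189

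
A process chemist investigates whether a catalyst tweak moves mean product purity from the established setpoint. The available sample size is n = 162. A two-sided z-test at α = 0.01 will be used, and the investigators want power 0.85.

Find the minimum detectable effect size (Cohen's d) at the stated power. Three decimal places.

Required noncentrality: δ = z_{0.005} + z_{0.15} = 2.576 + 1.036 = 3.612.
(Lower-tail contribution to power is negligible for δ > 0.)
δ = d·√n ⇒ d = δ/√n = 3.612/√162 = 0.2838.

d ≈ 0.284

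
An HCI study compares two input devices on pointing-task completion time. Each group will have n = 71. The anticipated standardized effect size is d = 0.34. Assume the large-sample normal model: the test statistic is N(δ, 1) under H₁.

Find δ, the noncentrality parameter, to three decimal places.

δ ≈ 2.026

The noncentrality parameter scales effect size by the design's sample-size factor: δ = d·√(n/2) = 0.34 × √(71/2) = 2.0258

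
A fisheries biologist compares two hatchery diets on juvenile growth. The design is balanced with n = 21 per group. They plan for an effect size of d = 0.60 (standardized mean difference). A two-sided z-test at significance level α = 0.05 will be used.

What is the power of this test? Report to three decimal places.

Power ≈ 0.494

Noncentrality parameter: δ = d·√(n/2) = 0.60 × √(21/2) = 1.9442
Two-sided α = 0.05 → critical value z_{0.025} = 1.960.
Power = Φ(δ − 1.960) + Φ(−δ − 1.960) = Φ(-0.016) + Φ(-3.904) = 0.4937 + 0.0000 = 0.4938.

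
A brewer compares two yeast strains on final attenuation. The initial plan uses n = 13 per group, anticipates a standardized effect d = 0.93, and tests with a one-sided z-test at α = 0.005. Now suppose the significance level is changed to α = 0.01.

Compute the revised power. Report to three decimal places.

δ = d·√(n/2) = 0.93 × √(13/2) = 2.3710 (unchanged). New critical value: z_{0.01} = 2.326.
Revised power = Φ(δ − 2.326) = Φ(0.045) = 0.5178.

Power ≈ 0.518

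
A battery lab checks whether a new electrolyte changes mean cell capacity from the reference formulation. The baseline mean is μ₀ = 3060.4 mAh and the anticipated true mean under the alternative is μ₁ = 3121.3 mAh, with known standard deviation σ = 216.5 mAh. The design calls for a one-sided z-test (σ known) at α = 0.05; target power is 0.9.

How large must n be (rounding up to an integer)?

Standardized effect: d = |μ₁ − μ₀| / σ = |3121.3 − 3060.4| / 216.5 = 0.2813
Set Φ(δ − 1.645) = 0.9; then δ − 1.645 = Φ⁻¹(0.9) = 1.282, giving δ = 2.926.
δ = d·√n ⇒ n = (δ/d)² = (2.926 / 0.2813)² = 108.23.
Rounding up, n = 109.

n = 109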